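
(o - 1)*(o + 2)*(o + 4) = o^3 + 5*o^2 + 2*o - 8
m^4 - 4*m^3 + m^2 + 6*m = m*(m - 3)*(m - 2)*(m + 1)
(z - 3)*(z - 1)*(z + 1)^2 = z^4 - 2*z^3 - 4*z^2 + 2*z + 3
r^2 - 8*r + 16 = (r - 4)^2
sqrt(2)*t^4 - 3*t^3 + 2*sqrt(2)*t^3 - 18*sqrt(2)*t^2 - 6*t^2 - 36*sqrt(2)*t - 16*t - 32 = (t + 2)*(t - 4*sqrt(2))*(t + 2*sqrt(2))*(sqrt(2)*t + 1)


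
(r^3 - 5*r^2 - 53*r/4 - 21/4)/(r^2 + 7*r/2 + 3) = (2*r^2 - 13*r - 7)/(2*(r + 2))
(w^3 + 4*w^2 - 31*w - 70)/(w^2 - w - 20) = (w^2 + 9*w + 14)/(w + 4)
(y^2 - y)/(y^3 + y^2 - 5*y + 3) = y/(y^2 + 2*y - 3)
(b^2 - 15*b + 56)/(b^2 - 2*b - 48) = (b - 7)/(b + 6)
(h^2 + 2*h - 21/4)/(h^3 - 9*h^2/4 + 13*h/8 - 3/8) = 2*(4*h^2 + 8*h - 21)/(8*h^3 - 18*h^2 + 13*h - 3)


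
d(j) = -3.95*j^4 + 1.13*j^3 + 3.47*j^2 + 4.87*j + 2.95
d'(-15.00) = 53988.52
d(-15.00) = -203071.85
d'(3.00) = -370.40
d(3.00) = -240.65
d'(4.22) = -1092.87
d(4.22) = -1082.48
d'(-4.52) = 1501.82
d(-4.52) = -1701.25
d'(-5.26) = 2361.56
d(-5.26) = -3114.82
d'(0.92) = 1.82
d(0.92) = 8.42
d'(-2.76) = 343.73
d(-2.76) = -237.03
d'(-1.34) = 39.67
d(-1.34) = -12.80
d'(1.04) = -2.02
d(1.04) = 8.42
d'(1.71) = -52.35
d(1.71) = -6.70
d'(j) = -15.8*j^3 + 3.39*j^2 + 6.94*j + 4.87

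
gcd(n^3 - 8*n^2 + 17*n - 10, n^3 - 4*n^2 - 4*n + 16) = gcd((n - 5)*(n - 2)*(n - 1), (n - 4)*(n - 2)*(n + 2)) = n - 2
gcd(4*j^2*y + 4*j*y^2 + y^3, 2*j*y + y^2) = 2*j*y + y^2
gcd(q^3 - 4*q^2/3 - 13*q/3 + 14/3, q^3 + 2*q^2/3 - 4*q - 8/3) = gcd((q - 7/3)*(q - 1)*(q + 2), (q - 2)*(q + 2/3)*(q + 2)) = q + 2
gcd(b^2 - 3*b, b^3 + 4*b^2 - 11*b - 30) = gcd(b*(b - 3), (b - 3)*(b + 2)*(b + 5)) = b - 3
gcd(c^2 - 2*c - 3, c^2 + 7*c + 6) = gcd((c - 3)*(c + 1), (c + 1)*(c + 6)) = c + 1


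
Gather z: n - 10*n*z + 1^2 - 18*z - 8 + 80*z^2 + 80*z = n + 80*z^2 + z*(62 - 10*n) - 7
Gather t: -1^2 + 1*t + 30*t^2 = 30*t^2 + t - 1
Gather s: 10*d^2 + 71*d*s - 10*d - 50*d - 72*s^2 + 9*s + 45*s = 10*d^2 - 60*d - 72*s^2 + s*(71*d + 54)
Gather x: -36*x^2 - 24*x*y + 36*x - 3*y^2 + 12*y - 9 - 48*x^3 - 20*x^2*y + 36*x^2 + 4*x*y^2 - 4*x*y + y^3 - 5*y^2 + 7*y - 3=-48*x^3 - 20*x^2*y + x*(4*y^2 - 28*y + 36) + y^3 - 8*y^2 + 19*y - 12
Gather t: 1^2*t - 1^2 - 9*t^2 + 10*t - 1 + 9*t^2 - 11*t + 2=0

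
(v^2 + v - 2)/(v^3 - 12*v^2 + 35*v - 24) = (v + 2)/(v^2 - 11*v + 24)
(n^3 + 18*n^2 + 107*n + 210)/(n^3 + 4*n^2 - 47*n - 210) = (n + 7)/(n - 7)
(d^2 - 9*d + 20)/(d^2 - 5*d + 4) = (d - 5)/(d - 1)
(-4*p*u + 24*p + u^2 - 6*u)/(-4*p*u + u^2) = (u - 6)/u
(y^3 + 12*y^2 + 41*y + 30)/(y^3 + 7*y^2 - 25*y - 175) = (y^2 + 7*y + 6)/(y^2 + 2*y - 35)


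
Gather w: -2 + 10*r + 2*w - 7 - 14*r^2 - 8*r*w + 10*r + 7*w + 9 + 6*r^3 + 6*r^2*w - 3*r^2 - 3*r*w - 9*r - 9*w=6*r^3 - 17*r^2 + 11*r + w*(6*r^2 - 11*r)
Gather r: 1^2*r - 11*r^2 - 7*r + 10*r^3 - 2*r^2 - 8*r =10*r^3 - 13*r^2 - 14*r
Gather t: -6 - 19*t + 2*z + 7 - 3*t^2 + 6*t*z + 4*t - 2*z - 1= -3*t^2 + t*(6*z - 15)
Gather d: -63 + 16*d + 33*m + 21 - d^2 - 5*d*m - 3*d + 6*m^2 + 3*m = -d^2 + d*(13 - 5*m) + 6*m^2 + 36*m - 42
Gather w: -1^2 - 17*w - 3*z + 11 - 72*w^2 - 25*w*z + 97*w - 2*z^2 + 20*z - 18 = -72*w^2 + w*(80 - 25*z) - 2*z^2 + 17*z - 8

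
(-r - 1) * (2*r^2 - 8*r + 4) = -2*r^3 + 6*r^2 + 4*r - 4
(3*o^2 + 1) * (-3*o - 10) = -9*o^3 - 30*o^2 - 3*o - 10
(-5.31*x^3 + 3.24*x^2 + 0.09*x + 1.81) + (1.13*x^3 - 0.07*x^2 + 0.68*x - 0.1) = -4.18*x^3 + 3.17*x^2 + 0.77*x + 1.71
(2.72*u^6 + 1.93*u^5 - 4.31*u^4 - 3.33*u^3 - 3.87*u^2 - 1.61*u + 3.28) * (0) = 0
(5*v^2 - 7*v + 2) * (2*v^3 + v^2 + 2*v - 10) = 10*v^5 - 9*v^4 + 7*v^3 - 62*v^2 + 74*v - 20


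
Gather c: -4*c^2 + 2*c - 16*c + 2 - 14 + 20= -4*c^2 - 14*c + 8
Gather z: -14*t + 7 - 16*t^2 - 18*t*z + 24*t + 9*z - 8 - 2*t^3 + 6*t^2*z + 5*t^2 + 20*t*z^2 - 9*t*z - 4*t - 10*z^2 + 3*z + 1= -2*t^3 - 11*t^2 + 6*t + z^2*(20*t - 10) + z*(6*t^2 - 27*t + 12)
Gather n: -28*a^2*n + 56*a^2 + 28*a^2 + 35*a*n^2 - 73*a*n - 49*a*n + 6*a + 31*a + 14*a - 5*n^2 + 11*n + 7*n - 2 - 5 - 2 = 84*a^2 + 51*a + n^2*(35*a - 5) + n*(-28*a^2 - 122*a + 18) - 9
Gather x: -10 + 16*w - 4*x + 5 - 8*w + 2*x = 8*w - 2*x - 5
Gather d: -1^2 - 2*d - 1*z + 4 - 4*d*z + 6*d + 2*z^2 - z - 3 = d*(4 - 4*z) + 2*z^2 - 2*z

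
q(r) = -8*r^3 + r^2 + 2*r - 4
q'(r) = -24*r^2 + 2*r + 2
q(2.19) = -78.85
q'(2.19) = -108.73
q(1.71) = -37.66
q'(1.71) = -64.76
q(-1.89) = 49.80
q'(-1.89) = -87.51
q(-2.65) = 146.60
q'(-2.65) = -171.84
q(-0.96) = 2.08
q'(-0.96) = -22.04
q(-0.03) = -4.06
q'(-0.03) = 1.92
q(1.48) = -24.78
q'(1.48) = -47.61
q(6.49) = -2135.78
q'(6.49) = -995.90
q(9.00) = -5737.00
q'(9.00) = -1924.00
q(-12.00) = 13940.00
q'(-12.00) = -3478.00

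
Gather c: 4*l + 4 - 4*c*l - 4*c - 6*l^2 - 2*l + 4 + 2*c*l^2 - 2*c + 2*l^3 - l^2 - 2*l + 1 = c*(2*l^2 - 4*l - 6) + 2*l^3 - 7*l^2 + 9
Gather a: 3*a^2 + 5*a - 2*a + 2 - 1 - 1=3*a^2 + 3*a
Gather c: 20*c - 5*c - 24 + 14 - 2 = 15*c - 12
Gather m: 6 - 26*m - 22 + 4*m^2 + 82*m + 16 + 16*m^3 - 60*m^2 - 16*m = 16*m^3 - 56*m^2 + 40*m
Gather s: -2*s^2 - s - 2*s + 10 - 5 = -2*s^2 - 3*s + 5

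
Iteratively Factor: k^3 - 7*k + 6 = (k + 3)*(k^2 - 3*k + 2) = (k - 1)*(k + 3)*(k - 2)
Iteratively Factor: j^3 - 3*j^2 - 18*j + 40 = (j - 5)*(j^2 + 2*j - 8) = (j - 5)*(j + 4)*(j - 2)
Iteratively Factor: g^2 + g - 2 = (g + 2)*(g - 1)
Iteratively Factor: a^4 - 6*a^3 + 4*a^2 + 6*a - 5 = (a + 1)*(a^3 - 7*a^2 + 11*a - 5) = (a - 1)*(a + 1)*(a^2 - 6*a + 5) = (a - 5)*(a - 1)*(a + 1)*(a - 1)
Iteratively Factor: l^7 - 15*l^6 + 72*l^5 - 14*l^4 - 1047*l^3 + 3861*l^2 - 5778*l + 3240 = (l + 4)*(l^6 - 19*l^5 + 148*l^4 - 606*l^3 + 1377*l^2 - 1647*l + 810) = (l - 3)*(l + 4)*(l^5 - 16*l^4 + 100*l^3 - 306*l^2 + 459*l - 270) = (l - 3)*(l - 2)*(l + 4)*(l^4 - 14*l^3 + 72*l^2 - 162*l + 135) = (l - 3)^2*(l - 2)*(l + 4)*(l^3 - 11*l^2 + 39*l - 45) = (l - 3)^3*(l - 2)*(l + 4)*(l^2 - 8*l + 15) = (l - 5)*(l - 3)^3*(l - 2)*(l + 4)*(l - 3)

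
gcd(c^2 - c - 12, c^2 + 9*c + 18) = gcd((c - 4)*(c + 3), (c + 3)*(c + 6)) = c + 3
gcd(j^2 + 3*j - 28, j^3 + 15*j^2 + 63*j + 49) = j + 7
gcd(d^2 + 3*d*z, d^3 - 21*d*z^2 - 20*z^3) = 1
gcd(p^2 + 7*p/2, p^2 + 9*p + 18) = 1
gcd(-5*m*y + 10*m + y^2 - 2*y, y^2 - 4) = y - 2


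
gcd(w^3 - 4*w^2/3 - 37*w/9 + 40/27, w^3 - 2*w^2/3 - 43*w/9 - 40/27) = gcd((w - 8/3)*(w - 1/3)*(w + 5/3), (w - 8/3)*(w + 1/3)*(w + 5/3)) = w^2 - w - 40/9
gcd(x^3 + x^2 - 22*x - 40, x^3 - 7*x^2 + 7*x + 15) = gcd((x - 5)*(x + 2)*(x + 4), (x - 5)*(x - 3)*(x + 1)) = x - 5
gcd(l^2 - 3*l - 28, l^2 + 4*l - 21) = 1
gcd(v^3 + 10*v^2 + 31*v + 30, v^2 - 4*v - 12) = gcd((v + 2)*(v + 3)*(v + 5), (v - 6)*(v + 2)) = v + 2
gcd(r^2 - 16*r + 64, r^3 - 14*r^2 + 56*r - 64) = r - 8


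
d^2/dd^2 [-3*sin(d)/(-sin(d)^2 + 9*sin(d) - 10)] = 3*(-sin(d)^5 - 9*sin(d)^4 + 62*sin(d)^3 - 90*sin(d)^2 - 160*sin(d) + 180)/(sin(d)^2 - 9*sin(d) + 10)^3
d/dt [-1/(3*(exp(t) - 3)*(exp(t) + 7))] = 2*(exp(t) + 2)*exp(t)/(3*(exp(t) - 3)^2*(exp(t) + 7)^2)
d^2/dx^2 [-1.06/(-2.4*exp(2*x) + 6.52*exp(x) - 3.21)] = ((6.9112 - 10.176*exp(x))*(2.4*exp(2*x) - 6.52*exp(x) + 3.21) + 1.06*(4.8*exp(x) - 6.52)*(9.6*exp(x) - 13.04)*exp(x))*exp(x)/(2.4*exp(2*x) - 6.52*exp(x) + 3.21)^3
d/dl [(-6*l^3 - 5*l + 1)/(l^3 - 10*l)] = (130*l^3 - 3*l^2 + 10)/(l^2*(l^4 - 20*l^2 + 100))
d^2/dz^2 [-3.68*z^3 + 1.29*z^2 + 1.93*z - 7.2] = 2.58 - 22.08*z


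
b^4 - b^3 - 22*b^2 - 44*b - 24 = (b - 6)*(b + 1)*(b + 2)^2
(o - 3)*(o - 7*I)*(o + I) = o^3 - 3*o^2 - 6*I*o^2 + 7*o + 18*I*o - 21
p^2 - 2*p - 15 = (p - 5)*(p + 3)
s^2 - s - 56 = (s - 8)*(s + 7)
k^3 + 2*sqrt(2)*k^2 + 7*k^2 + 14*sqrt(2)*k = k*(k + 7)*(k + 2*sqrt(2))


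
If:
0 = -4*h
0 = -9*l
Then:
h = 0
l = 0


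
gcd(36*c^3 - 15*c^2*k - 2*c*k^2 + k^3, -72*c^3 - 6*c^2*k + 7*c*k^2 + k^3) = 12*c^2 - c*k - k^2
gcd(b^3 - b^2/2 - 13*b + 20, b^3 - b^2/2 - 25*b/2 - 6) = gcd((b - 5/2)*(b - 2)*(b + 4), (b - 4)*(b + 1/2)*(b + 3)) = 1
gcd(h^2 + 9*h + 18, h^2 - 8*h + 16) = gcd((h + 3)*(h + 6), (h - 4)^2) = 1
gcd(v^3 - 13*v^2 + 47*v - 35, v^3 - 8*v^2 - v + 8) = v - 1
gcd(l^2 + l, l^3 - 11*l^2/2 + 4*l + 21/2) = l + 1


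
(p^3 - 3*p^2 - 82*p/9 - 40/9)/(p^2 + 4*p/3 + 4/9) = (3*p^2 - 11*p - 20)/(3*p + 2)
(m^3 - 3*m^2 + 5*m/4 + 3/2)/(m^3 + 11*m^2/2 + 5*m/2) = (m^2 - 7*m/2 + 3)/(m*(m + 5))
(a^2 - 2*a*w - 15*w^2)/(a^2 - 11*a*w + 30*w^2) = (-a - 3*w)/(-a + 6*w)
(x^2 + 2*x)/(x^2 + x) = (x + 2)/(x + 1)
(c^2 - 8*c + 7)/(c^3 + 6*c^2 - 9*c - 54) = (c^2 - 8*c + 7)/(c^3 + 6*c^2 - 9*c - 54)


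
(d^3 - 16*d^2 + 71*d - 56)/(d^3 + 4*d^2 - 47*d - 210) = (d^2 - 9*d + 8)/(d^2 + 11*d + 30)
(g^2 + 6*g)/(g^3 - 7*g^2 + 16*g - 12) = g*(g + 6)/(g^3 - 7*g^2 + 16*g - 12)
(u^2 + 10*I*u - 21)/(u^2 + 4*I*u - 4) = (u^2 + 10*I*u - 21)/(u^2 + 4*I*u - 4)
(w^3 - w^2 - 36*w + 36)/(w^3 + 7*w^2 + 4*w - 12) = (w - 6)/(w + 2)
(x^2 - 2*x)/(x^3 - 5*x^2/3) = 3*(x - 2)/(x*(3*x - 5))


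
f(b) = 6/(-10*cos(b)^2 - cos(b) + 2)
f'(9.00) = 1.47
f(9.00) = -1.11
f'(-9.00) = -1.47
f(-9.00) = -1.11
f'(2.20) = 68.26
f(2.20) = -6.86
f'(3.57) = -1.49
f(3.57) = -1.12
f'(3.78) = -4.05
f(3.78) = -1.65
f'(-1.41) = 9.92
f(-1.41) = 3.79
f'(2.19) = 83.45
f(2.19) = -7.61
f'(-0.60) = 1.87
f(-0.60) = -1.06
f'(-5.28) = -29.16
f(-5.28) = -4.20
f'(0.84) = -6.58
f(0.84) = -1.92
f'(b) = 6*(-20*sin(b)*cos(b) - sin(b))/(-10*cos(b)^2 - cos(b) + 2)^2 = -6*(20*cos(b) + 1)*sin(b)/(10*cos(b)^2 + cos(b) - 2)^2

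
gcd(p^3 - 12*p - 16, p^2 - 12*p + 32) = p - 4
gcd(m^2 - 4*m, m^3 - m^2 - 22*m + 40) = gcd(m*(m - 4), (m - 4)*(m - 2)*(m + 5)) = m - 4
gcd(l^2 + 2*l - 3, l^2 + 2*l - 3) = l^2 + 2*l - 3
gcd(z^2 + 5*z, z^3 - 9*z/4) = z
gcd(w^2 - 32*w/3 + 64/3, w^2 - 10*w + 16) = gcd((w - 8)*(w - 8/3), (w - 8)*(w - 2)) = w - 8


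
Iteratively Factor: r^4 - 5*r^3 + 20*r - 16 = (r - 2)*(r^3 - 3*r^2 - 6*r + 8) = (r - 4)*(r - 2)*(r^2 + r - 2) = (r - 4)*(r - 2)*(r - 1)*(r + 2)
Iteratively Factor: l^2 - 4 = (l - 2)*(l + 2)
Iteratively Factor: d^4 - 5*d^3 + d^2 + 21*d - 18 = (d - 3)*(d^3 - 2*d^2 - 5*d + 6) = (d - 3)*(d + 2)*(d^2 - 4*d + 3) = (d - 3)*(d - 1)*(d + 2)*(d - 3)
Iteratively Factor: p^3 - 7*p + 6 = (p - 1)*(p^2 + p - 6) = (p - 1)*(p + 3)*(p - 2)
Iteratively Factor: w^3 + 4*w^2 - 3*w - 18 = (w - 2)*(w^2 + 6*w + 9) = (w - 2)*(w + 3)*(w + 3)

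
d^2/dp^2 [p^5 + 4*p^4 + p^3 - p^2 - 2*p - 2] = 20*p^3 + 48*p^2 + 6*p - 2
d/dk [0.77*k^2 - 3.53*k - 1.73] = 1.54*k - 3.53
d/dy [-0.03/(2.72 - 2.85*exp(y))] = -0.0855*exp(y)/(2.85*exp(y) - 2.72)^2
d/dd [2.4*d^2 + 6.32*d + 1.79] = 4.8*d + 6.32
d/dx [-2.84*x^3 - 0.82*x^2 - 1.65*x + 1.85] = -8.52*x^2 - 1.64*x - 1.65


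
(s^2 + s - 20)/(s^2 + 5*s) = (s - 4)/s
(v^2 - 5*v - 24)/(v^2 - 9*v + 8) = (v + 3)/(v - 1)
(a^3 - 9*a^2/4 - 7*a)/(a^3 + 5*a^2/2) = (4*a^2 - 9*a - 28)/(2*a*(2*a + 5))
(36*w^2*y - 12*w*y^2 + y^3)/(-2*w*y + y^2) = (-36*w^2 + 12*w*y - y^2)/(2*w - y)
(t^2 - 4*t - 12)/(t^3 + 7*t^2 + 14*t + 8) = (t - 6)/(t^2 + 5*t + 4)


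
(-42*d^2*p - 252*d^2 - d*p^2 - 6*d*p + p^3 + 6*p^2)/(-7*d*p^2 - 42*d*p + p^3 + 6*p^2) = (6*d + p)/p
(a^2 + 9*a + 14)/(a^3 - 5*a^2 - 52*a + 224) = (a + 2)/(a^2 - 12*a + 32)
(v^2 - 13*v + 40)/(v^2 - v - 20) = (v - 8)/(v + 4)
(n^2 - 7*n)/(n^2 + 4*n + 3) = n*(n - 7)/(n^2 + 4*n + 3)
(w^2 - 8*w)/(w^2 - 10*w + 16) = w/(w - 2)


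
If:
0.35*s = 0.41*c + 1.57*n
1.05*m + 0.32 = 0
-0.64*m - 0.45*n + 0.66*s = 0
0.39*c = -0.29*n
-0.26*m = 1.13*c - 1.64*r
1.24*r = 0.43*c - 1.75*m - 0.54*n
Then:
No Solution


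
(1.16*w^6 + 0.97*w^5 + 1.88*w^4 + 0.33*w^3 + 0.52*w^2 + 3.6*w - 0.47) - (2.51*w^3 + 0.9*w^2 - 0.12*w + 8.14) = 1.16*w^6 + 0.97*w^5 + 1.88*w^4 - 2.18*w^3 - 0.38*w^2 + 3.72*w - 8.61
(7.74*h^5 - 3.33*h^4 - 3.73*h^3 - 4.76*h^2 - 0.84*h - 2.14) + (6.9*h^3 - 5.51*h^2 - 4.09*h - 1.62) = 7.74*h^5 - 3.33*h^4 + 3.17*h^3 - 10.27*h^2 - 4.93*h - 3.76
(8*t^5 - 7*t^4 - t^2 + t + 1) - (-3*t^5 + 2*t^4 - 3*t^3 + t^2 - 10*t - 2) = 11*t^5 - 9*t^4 + 3*t^3 - 2*t^2 + 11*t + 3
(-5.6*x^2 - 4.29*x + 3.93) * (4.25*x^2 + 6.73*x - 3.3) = -23.8*x^4 - 55.9205*x^3 + 6.3108*x^2 + 40.6059*x - 12.969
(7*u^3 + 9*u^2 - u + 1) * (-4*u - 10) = -28*u^4 - 106*u^3 - 86*u^2 + 6*u - 10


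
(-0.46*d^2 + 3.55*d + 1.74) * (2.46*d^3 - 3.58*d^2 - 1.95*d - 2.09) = -1.1316*d^5 + 10.3798*d^4 - 7.5316*d^3 - 12.1903*d^2 - 10.8125*d - 3.6366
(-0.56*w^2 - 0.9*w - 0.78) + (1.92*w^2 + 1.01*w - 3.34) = 1.36*w^2 + 0.11*w - 4.12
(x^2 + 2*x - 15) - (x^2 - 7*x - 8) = 9*x - 7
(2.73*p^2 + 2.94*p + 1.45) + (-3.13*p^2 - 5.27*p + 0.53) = -0.4*p^2 - 2.33*p + 1.98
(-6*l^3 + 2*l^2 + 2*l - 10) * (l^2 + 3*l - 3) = -6*l^5 - 16*l^4 + 26*l^3 - 10*l^2 - 36*l + 30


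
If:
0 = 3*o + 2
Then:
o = -2/3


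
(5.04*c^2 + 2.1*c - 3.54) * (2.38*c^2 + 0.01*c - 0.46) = 11.9952*c^4 + 5.0484*c^3 - 10.7226*c^2 - 1.0014*c + 1.6284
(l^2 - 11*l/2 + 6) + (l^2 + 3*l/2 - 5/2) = 2*l^2 - 4*l + 7/2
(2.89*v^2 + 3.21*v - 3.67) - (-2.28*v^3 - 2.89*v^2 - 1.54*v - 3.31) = 2.28*v^3 + 5.78*v^2 + 4.75*v - 0.36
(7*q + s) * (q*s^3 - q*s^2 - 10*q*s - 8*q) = 7*q^2*s^3 - 7*q^2*s^2 - 70*q^2*s - 56*q^2 + q*s^4 - q*s^3 - 10*q*s^2 - 8*q*s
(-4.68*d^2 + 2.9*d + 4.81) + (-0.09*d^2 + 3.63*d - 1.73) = -4.77*d^2 + 6.53*d + 3.08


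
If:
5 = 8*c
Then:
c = 5/8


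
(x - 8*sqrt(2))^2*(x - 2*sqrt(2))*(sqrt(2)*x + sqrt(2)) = sqrt(2)*x^4 - 36*x^3 + sqrt(2)*x^3 - 36*x^2 + 192*sqrt(2)*x^2 - 512*x + 192*sqrt(2)*x - 512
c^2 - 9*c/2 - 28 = (c - 8)*(c + 7/2)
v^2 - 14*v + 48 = (v - 8)*(v - 6)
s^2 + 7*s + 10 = (s + 2)*(s + 5)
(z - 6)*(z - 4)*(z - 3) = z^3 - 13*z^2 + 54*z - 72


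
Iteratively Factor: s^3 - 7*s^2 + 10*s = (s)*(s^2 - 7*s + 10) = s*(s - 2)*(s - 5)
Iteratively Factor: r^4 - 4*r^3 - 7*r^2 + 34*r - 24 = (r - 2)*(r^3 - 2*r^2 - 11*r + 12) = (r - 2)*(r + 3)*(r^2 - 5*r + 4) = (r - 2)*(r - 1)*(r + 3)*(r - 4)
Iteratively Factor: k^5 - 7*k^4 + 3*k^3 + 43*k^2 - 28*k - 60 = (k + 1)*(k^4 - 8*k^3 + 11*k^2 + 32*k - 60) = (k + 1)*(k + 2)*(k^3 - 10*k^2 + 31*k - 30) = (k - 3)*(k + 1)*(k + 2)*(k^2 - 7*k + 10) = (k - 5)*(k - 3)*(k + 1)*(k + 2)*(k - 2)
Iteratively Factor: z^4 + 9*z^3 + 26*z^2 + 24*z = (z + 4)*(z^3 + 5*z^2 + 6*z) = (z + 2)*(z + 4)*(z^2 + 3*z) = (z + 2)*(z + 3)*(z + 4)*(z)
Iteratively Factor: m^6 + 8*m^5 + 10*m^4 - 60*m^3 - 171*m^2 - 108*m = (m + 3)*(m^5 + 5*m^4 - 5*m^3 - 45*m^2 - 36*m) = (m + 1)*(m + 3)*(m^4 + 4*m^3 - 9*m^2 - 36*m) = (m + 1)*(m + 3)^2*(m^3 + m^2 - 12*m) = m*(m + 1)*(m + 3)^2*(m^2 + m - 12) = m*(m - 3)*(m + 1)*(m + 3)^2*(m + 4)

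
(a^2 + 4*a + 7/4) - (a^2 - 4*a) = 8*a + 7/4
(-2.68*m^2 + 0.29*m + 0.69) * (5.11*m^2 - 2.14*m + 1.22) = -13.6948*m^4 + 7.2171*m^3 - 0.3643*m^2 - 1.1228*m + 0.8418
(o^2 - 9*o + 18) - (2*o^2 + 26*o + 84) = -o^2 - 35*o - 66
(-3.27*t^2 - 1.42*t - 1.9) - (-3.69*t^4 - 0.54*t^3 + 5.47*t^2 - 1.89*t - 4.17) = 3.69*t^4 + 0.54*t^3 - 8.74*t^2 + 0.47*t + 2.27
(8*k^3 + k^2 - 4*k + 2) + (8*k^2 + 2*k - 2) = 8*k^3 + 9*k^2 - 2*k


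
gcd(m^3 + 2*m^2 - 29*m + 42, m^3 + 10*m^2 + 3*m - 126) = m^2 + 4*m - 21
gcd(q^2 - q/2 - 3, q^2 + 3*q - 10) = q - 2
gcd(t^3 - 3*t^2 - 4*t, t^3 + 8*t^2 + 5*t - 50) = 1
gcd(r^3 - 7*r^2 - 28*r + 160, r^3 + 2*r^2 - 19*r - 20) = r^2 + r - 20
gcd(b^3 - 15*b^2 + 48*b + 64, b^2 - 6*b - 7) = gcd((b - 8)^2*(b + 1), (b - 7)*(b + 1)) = b + 1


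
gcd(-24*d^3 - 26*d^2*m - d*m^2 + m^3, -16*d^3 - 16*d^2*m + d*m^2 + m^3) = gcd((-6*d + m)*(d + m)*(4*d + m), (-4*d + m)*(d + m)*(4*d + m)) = 4*d^2 + 5*d*m + m^2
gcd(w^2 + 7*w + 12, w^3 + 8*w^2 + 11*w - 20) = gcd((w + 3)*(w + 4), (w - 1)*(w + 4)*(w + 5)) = w + 4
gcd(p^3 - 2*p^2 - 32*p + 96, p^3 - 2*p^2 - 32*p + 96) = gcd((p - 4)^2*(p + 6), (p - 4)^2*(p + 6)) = p^3 - 2*p^2 - 32*p + 96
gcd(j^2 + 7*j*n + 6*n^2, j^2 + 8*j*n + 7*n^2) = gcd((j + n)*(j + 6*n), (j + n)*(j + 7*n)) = j + n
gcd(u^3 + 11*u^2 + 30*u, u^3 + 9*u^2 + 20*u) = u^2 + 5*u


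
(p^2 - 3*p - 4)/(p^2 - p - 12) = (p + 1)/(p + 3)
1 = 1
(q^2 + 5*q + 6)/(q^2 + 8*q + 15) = (q + 2)/(q + 5)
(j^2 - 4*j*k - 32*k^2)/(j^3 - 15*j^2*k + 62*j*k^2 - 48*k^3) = (j + 4*k)/(j^2 - 7*j*k + 6*k^2)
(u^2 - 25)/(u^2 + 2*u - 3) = (u^2 - 25)/(u^2 + 2*u - 3)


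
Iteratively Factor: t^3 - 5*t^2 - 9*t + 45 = (t + 3)*(t^2 - 8*t + 15) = (t - 3)*(t + 3)*(t - 5)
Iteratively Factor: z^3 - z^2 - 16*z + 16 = (z - 1)*(z^2 - 16) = (z - 4)*(z - 1)*(z + 4)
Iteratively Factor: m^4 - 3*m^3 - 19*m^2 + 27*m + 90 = (m - 3)*(m^3 - 19*m - 30) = (m - 3)*(m + 2)*(m^2 - 2*m - 15) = (m - 3)*(m + 2)*(m + 3)*(m - 5)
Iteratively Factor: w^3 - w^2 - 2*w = (w + 1)*(w^2 - 2*w) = (w - 2)*(w + 1)*(w)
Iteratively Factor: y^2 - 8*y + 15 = (y - 5)*(y - 3)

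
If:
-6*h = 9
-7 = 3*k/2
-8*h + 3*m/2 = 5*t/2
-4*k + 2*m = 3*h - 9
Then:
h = -3/2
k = -14/3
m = -193/12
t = -97/20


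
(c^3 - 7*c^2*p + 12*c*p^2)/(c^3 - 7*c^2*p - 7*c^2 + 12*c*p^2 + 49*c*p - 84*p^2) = c/(c - 7)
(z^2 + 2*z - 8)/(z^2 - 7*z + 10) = (z + 4)/(z - 5)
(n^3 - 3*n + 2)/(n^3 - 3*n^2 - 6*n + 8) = (n - 1)/(n - 4)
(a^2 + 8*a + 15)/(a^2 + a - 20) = (a + 3)/(a - 4)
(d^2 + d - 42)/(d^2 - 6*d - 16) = (-d^2 - d + 42)/(-d^2 + 6*d + 16)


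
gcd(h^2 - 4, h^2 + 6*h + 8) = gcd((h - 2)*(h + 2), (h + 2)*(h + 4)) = h + 2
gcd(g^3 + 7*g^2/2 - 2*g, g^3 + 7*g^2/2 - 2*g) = g^3 + 7*g^2/2 - 2*g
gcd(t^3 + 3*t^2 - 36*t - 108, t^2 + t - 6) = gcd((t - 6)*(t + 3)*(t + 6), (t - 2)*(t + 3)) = t + 3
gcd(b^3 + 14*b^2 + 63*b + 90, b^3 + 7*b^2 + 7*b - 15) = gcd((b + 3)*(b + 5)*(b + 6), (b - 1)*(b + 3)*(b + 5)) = b^2 + 8*b + 15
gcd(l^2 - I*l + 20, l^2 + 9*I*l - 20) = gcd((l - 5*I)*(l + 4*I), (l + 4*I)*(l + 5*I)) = l + 4*I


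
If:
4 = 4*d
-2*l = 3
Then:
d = 1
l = -3/2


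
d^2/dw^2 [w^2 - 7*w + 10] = 2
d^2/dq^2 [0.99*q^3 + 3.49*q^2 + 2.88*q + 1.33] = 5.94*q + 6.98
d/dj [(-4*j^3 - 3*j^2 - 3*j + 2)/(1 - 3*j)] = 3*(8*j^3 - j^2 - 2*j + 1)/(9*j^2 - 6*j + 1)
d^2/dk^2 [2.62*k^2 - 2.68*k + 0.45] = 5.24000000000000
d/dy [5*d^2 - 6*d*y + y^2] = -6*d + 2*y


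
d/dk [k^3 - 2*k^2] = k*(3*k - 4)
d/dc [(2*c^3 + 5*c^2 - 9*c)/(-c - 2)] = (-4*c^3 - 17*c^2 - 20*c + 18)/(c^2 + 4*c + 4)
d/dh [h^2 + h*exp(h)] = h*exp(h) + 2*h + exp(h)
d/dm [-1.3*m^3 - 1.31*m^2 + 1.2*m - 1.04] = -3.9*m^2 - 2.62*m + 1.2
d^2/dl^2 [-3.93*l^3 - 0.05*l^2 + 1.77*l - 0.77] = -23.58*l - 0.1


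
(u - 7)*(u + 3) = u^2 - 4*u - 21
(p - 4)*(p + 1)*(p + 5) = p^3 + 2*p^2 - 19*p - 20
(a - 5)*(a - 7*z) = a^2 - 7*a*z - 5*a + 35*z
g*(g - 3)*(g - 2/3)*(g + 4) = g^4 + g^3/3 - 38*g^2/3 + 8*g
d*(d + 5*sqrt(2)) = d^2 + 5*sqrt(2)*d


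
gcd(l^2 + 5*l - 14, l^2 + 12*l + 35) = l + 7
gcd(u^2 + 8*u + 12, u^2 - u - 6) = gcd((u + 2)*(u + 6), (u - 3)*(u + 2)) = u + 2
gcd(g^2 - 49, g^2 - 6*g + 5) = 1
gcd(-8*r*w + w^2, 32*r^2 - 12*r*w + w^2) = 8*r - w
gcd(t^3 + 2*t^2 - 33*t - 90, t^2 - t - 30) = t^2 - t - 30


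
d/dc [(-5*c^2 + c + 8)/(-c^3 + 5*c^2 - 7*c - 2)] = (-5*c^4 + 2*c^3 + 54*c^2 - 60*c + 54)/(c^6 - 10*c^5 + 39*c^4 - 66*c^3 + 29*c^2 + 28*c + 4)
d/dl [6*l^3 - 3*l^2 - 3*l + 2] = 18*l^2 - 6*l - 3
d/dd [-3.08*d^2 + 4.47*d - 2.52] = 4.47 - 6.16*d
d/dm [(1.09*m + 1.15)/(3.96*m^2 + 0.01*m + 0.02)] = (-4.3164*m^2 - 9.108*m + 0.0103)/(15.6816*m^4 + 0.0792*m^3 + 0.1585*m^2 + 0.0004*m + 0.0004)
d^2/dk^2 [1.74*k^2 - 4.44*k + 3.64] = 3.48000000000000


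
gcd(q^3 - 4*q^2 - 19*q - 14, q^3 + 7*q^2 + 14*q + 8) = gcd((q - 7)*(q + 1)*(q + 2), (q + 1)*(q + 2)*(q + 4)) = q^2 + 3*q + 2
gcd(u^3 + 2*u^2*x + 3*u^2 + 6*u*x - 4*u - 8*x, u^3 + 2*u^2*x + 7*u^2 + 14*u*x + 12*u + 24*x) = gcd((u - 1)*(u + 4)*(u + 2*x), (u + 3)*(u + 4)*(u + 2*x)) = u^2 + 2*u*x + 4*u + 8*x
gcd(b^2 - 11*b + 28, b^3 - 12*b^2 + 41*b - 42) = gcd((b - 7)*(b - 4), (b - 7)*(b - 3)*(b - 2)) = b - 7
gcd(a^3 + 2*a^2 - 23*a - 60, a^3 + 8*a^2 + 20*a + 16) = a + 4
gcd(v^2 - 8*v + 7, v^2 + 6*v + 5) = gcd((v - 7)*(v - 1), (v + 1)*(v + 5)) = 1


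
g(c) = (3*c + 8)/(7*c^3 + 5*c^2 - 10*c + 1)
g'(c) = (3*c + 8)*(-21*c^2 - 10*c + 10)/(7*c^3 + 5*c^2 - 10*c + 1)^2 + 3/(7*c^3 + 5*c^2 - 10*c + 1) = (-42*c^3 - 183*c^2 - 80*c + 83)/(49*c^6 + 70*c^5 - 115*c^4 - 86*c^3 + 110*c^2 - 20*c + 1)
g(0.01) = 8.92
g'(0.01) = 101.34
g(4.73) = 0.03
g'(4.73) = -0.01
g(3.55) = 0.05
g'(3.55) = -0.04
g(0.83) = 71.36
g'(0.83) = -6176.47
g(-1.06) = 0.54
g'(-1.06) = 0.15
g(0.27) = -7.36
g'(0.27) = 32.93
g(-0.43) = 1.18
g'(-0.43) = 2.71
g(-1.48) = 0.88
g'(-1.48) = -3.84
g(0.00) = 8.00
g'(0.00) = 83.00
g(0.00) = 8.00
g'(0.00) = 83.00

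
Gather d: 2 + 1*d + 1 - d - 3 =0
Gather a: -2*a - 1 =-2*a - 1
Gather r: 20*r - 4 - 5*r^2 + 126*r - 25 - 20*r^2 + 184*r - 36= -25*r^2 + 330*r - 65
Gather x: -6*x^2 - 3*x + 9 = -6*x^2 - 3*x + 9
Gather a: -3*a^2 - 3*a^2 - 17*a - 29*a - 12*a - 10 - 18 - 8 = -6*a^2 - 58*a - 36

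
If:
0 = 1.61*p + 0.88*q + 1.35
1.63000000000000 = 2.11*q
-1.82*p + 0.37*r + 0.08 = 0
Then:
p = -1.26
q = 0.77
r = -6.42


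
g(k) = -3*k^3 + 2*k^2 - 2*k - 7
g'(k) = -9*k^2 + 4*k - 2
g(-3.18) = 116.06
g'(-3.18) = -105.73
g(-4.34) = 284.59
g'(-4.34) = -188.88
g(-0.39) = -5.74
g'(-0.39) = -4.93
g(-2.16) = 36.88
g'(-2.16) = -52.63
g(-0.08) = -6.83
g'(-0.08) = -2.38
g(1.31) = -12.93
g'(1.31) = -12.20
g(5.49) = -454.11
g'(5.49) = -251.30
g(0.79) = -8.81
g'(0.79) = -4.46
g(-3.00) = 98.00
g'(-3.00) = -95.00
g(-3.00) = 98.00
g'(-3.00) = -95.00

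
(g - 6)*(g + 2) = g^2 - 4*g - 12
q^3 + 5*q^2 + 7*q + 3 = (q + 1)^2*(q + 3)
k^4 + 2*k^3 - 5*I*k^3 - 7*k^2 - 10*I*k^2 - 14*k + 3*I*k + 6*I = (k + 2)*(k - 3*I)*(k - I)^2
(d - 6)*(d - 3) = d^2 - 9*d + 18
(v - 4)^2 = v^2 - 8*v + 16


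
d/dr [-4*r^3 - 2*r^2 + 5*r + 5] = -12*r^2 - 4*r + 5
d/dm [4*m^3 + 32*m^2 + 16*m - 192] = 12*m^2 + 64*m + 16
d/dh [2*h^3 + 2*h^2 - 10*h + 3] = 6*h^2 + 4*h - 10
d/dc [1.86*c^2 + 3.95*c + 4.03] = 3.72*c + 3.95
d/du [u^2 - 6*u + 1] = 2*u - 6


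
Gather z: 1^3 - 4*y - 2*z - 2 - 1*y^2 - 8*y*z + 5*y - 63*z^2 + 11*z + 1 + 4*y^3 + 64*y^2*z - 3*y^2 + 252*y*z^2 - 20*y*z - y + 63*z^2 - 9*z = 4*y^3 - 4*y^2 + 252*y*z^2 + z*(64*y^2 - 28*y)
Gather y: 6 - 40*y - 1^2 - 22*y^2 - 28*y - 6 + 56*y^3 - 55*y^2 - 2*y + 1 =56*y^3 - 77*y^2 - 70*y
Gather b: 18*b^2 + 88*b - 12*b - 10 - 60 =18*b^2 + 76*b - 70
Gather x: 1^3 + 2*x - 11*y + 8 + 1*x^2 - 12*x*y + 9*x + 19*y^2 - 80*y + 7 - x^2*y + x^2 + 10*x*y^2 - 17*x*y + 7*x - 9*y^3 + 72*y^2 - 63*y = x^2*(2 - y) + x*(10*y^2 - 29*y + 18) - 9*y^3 + 91*y^2 - 154*y + 16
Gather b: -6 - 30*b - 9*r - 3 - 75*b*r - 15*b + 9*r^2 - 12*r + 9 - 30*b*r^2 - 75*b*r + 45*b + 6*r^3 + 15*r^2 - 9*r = b*(-30*r^2 - 150*r) + 6*r^3 + 24*r^2 - 30*r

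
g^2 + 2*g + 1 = (g + 1)^2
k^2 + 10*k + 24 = (k + 4)*(k + 6)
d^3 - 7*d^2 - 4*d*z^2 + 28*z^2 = (d - 7)*(d - 2*z)*(d + 2*z)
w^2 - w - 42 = (w - 7)*(w + 6)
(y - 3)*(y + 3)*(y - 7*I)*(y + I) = y^4 - 6*I*y^3 - 2*y^2 + 54*I*y - 63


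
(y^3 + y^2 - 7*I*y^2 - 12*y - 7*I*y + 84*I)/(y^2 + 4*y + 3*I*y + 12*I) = (y^2 - y*(3 + 7*I) + 21*I)/(y + 3*I)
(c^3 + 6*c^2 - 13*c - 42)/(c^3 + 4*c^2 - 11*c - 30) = (c + 7)/(c + 5)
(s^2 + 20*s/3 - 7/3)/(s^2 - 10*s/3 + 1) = (s + 7)/(s - 3)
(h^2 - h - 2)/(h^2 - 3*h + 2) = (h + 1)/(h - 1)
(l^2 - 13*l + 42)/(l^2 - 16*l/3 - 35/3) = 3*(l - 6)/(3*l + 5)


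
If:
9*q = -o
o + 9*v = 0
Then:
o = -9*v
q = v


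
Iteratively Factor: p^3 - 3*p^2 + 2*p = (p - 2)*(p^2 - p) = p*(p - 2)*(p - 1)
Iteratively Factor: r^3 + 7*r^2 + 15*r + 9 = (r + 3)*(r^2 + 4*r + 3) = (r + 3)^2*(r + 1)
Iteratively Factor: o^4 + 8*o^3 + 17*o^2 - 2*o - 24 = (o - 1)*(o^3 + 9*o^2 + 26*o + 24) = (o - 1)*(o + 4)*(o^2 + 5*o + 6) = (o - 1)*(o + 3)*(o + 4)*(o + 2)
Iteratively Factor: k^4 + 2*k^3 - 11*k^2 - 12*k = (k + 1)*(k^3 + k^2 - 12*k) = (k - 3)*(k + 1)*(k^2 + 4*k) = k*(k - 3)*(k + 1)*(k + 4)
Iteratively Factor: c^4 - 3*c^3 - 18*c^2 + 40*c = (c - 2)*(c^3 - c^2 - 20*c) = (c - 5)*(c - 2)*(c^2 + 4*c) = c*(c - 5)*(c - 2)*(c + 4)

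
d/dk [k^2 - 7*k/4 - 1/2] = 2*k - 7/4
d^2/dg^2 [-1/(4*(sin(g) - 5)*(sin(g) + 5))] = (2*sin(g)^4 + 47*sin(g)^2 - 25)/(2*(sin(g) - 5)^3*(sin(g) + 5)^3)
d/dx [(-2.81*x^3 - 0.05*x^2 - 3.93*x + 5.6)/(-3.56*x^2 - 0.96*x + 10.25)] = (10.0036*x^4 + 5.3952*x^3 - 100.3503*x^2 + 38.847*x - 34.9065)/(12.6736*x^4 + 6.8352*x^3 - 72.0584*x^2 - 19.68*x + 105.0625)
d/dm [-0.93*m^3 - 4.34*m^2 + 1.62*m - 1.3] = -2.79*m^2 - 8.68*m + 1.62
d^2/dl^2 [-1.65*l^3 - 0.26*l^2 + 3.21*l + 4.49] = -9.9*l - 0.52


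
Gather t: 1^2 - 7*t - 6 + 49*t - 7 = 42*t - 12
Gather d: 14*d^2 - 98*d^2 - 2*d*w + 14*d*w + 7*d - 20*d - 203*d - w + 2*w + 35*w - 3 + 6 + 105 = -84*d^2 + d*(12*w - 216) + 36*w + 108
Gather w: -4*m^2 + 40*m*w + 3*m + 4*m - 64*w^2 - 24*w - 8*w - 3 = -4*m^2 + 7*m - 64*w^2 + w*(40*m - 32) - 3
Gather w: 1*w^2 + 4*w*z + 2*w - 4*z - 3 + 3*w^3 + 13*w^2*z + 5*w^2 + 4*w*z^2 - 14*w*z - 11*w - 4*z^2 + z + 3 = 3*w^3 + w^2*(13*z + 6) + w*(4*z^2 - 10*z - 9) - 4*z^2 - 3*z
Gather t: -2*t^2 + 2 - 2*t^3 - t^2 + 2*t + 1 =-2*t^3 - 3*t^2 + 2*t + 3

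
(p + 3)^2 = p^2 + 6*p + 9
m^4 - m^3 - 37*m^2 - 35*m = m*(m - 7)*(m + 1)*(m + 5)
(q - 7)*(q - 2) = q^2 - 9*q + 14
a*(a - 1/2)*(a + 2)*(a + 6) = a^4 + 15*a^3/2 + 8*a^2 - 6*a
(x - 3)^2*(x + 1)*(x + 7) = x^4 + 2*x^3 - 32*x^2 + 30*x + 63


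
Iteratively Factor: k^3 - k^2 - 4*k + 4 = (k - 1)*(k^2 - 4) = (k - 1)*(k + 2)*(k - 2)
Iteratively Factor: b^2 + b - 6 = (b + 3)*(b - 2)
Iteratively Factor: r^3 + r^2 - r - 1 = (r - 1)*(r^2 + 2*r + 1) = (r - 1)*(r + 1)*(r + 1)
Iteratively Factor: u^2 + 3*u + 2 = (u + 1)*(u + 2)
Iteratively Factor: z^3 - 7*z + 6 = (z - 2)*(z^2 + 2*z - 3) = (z - 2)*(z + 3)*(z - 1)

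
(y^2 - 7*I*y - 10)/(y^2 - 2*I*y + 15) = (y - 2*I)/(y + 3*I)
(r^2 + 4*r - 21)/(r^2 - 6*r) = (r^2 + 4*r - 21)/(r*(r - 6))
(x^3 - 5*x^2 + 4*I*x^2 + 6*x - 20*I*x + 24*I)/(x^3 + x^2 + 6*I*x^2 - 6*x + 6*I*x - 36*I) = (x^2 + x*(-3 + 4*I) - 12*I)/(x^2 + x*(3 + 6*I) + 18*I)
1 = 1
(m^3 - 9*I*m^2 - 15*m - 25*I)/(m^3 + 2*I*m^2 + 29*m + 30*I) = (m - 5*I)/(m + 6*I)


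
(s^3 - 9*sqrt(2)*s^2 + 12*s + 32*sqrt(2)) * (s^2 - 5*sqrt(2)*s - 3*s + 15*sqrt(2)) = s^5 - 14*sqrt(2)*s^4 - 3*s^4 + 42*sqrt(2)*s^3 + 102*s^3 - 306*s^2 - 28*sqrt(2)*s^2 - 320*s + 84*sqrt(2)*s + 960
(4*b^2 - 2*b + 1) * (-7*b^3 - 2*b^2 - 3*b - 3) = -28*b^5 + 6*b^4 - 15*b^3 - 8*b^2 + 3*b - 3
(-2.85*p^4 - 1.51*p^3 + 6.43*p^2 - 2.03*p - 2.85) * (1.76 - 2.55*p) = 7.2675*p^5 - 1.1655*p^4 - 19.0541*p^3 + 16.4933*p^2 + 3.6947*p - 5.016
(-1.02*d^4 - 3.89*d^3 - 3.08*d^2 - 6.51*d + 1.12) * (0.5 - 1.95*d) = 1.989*d^5 + 7.0755*d^4 + 4.061*d^3 + 11.1545*d^2 - 5.439*d + 0.56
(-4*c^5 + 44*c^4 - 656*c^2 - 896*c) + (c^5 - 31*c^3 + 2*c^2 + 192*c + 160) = -3*c^5 + 44*c^4 - 31*c^3 - 654*c^2 - 704*c + 160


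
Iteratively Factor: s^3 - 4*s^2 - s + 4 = (s - 1)*(s^2 - 3*s - 4) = (s - 1)*(s + 1)*(s - 4)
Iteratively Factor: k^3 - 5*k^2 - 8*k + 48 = (k - 4)*(k^2 - k - 12) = (k - 4)^2*(k + 3)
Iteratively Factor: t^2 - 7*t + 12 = (t - 4)*(t - 3)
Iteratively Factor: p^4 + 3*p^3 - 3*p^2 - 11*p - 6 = (p + 1)*(p^3 + 2*p^2 - 5*p - 6) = (p + 1)*(p + 3)*(p^2 - p - 2) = (p + 1)^2*(p + 3)*(p - 2)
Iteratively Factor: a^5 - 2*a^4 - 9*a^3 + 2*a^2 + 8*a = (a - 1)*(a^4 - a^3 - 10*a^2 - 8*a) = (a - 1)*(a + 1)*(a^3 - 2*a^2 - 8*a) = (a - 1)*(a + 1)*(a + 2)*(a^2 - 4*a) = (a - 4)*(a - 1)*(a + 1)*(a + 2)*(a)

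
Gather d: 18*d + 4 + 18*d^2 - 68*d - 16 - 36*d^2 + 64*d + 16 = -18*d^2 + 14*d + 4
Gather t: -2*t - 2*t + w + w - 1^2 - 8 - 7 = -4*t + 2*w - 16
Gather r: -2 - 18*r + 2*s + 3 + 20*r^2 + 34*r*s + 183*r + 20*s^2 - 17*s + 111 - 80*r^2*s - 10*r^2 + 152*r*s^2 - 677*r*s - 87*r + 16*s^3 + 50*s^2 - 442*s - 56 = r^2*(10 - 80*s) + r*(152*s^2 - 643*s + 78) + 16*s^3 + 70*s^2 - 457*s + 56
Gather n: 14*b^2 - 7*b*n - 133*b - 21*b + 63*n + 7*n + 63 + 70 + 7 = 14*b^2 - 154*b + n*(70 - 7*b) + 140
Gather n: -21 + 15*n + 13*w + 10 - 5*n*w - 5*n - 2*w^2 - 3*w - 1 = n*(10 - 5*w) - 2*w^2 + 10*w - 12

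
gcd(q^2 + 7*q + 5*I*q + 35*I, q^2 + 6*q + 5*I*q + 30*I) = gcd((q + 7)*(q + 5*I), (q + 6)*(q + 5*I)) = q + 5*I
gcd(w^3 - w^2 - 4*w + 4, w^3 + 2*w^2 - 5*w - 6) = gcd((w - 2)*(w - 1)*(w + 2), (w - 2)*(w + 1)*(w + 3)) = w - 2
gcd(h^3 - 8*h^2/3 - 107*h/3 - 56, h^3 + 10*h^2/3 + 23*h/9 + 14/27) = h + 7/3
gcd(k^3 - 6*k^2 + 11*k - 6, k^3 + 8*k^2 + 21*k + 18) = 1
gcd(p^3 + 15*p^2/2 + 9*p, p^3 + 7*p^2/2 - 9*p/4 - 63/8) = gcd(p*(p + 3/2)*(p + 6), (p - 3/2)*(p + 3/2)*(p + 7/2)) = p + 3/2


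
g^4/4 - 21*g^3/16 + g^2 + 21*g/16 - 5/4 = (g/4 + 1/4)*(g - 4)*(g - 5/4)*(g - 1)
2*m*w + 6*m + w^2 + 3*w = (2*m + w)*(w + 3)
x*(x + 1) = x^2 + x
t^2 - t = t*(t - 1)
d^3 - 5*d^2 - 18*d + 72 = (d - 6)*(d - 3)*(d + 4)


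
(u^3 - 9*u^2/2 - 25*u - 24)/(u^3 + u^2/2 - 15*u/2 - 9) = (u - 8)/(u - 3)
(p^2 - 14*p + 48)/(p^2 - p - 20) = (-p^2 + 14*p - 48)/(-p^2 + p + 20)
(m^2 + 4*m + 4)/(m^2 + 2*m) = (m + 2)/m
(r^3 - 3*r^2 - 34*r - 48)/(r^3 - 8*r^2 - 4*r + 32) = (r + 3)/(r - 2)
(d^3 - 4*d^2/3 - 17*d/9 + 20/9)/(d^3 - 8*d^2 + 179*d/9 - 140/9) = (3*d^2 + d - 4)/(3*d^2 - 19*d + 28)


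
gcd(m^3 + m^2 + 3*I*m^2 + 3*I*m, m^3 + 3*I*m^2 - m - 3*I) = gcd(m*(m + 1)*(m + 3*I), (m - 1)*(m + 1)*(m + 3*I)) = m^2 + m*(1 + 3*I) + 3*I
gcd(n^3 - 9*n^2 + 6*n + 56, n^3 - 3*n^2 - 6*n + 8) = n^2 - 2*n - 8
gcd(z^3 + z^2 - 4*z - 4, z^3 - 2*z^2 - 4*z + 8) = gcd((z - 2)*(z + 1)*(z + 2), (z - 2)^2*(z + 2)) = z^2 - 4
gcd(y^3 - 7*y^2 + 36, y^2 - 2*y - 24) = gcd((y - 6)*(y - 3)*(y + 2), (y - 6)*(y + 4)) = y - 6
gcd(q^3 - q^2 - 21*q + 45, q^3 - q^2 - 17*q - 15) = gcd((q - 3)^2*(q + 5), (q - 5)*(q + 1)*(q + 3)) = 1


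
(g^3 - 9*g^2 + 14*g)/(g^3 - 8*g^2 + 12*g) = (g - 7)/(g - 6)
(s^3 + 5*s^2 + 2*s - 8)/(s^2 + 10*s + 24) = (s^2 + s - 2)/(s + 6)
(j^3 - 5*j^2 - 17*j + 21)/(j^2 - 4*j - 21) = j - 1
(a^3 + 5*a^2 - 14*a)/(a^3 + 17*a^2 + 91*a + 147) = a*(a - 2)/(a^2 + 10*a + 21)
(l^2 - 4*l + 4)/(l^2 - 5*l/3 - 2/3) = 3*(l - 2)/(3*l + 1)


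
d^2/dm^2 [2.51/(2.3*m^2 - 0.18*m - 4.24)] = (26.5558*m^2 - 2.07828*m - 2.51*(4.6*m - 0.18)*(9.2*m - 0.36) - 48.95504)/(-2.3*m^2 + 0.18*m + 4.24)^3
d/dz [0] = 0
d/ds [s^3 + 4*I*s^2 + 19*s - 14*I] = 3*s^2 + 8*I*s + 19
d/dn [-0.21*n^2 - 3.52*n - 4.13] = -0.42*n - 3.52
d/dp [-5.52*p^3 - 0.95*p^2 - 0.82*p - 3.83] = -16.56*p^2 - 1.9*p - 0.82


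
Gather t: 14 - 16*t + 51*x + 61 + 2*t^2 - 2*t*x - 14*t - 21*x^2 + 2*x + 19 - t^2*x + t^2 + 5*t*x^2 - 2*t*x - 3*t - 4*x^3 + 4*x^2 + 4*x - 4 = t^2*(3 - x) + t*(5*x^2 - 4*x - 33) - 4*x^3 - 17*x^2 + 57*x + 90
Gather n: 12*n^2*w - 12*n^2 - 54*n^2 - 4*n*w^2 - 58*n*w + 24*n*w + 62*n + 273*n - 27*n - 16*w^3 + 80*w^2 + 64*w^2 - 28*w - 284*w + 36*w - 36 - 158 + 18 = n^2*(12*w - 66) + n*(-4*w^2 - 34*w + 308) - 16*w^3 + 144*w^2 - 276*w - 176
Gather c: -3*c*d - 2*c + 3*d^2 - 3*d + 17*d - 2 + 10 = c*(-3*d - 2) + 3*d^2 + 14*d + 8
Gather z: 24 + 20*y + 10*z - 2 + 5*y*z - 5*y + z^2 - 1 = 15*y + z^2 + z*(5*y + 10) + 21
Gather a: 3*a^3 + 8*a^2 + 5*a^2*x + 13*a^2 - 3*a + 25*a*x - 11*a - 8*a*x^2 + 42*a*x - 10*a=3*a^3 + a^2*(5*x + 21) + a*(-8*x^2 + 67*x - 24)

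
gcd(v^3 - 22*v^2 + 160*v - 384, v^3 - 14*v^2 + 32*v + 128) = v^2 - 16*v + 64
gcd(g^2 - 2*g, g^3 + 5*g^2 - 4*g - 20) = g - 2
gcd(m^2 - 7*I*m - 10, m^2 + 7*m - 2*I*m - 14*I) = m - 2*I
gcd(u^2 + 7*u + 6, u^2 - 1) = u + 1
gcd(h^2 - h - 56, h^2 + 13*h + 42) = h + 7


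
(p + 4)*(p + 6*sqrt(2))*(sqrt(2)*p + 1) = sqrt(2)*p^3 + 4*sqrt(2)*p^2 + 13*p^2 + 6*sqrt(2)*p + 52*p + 24*sqrt(2)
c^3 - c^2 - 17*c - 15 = (c - 5)*(c + 1)*(c + 3)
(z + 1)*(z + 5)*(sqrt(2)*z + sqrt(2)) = sqrt(2)*z^3 + 7*sqrt(2)*z^2 + 11*sqrt(2)*z + 5*sqrt(2)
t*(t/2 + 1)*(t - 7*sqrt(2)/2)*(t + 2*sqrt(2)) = t^4/2 - 3*sqrt(2)*t^3/4 + t^3 - 7*t^2 - 3*sqrt(2)*t^2/2 - 14*t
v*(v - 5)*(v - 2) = v^3 - 7*v^2 + 10*v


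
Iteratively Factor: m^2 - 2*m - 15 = (m - 5)*(m + 3)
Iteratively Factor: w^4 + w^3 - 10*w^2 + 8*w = (w + 4)*(w^3 - 3*w^2 + 2*w) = (w - 1)*(w + 4)*(w^2 - 2*w) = w*(w - 1)*(w + 4)*(w - 2)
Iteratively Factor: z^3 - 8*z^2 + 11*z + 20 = (z - 4)*(z^2 - 4*z - 5) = (z - 4)*(z + 1)*(z - 5)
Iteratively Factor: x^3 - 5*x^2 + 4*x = (x)*(x^2 - 5*x + 4) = x*(x - 1)*(x - 4)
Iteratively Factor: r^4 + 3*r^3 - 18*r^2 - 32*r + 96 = (r - 2)*(r^3 + 5*r^2 - 8*r - 48) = (r - 3)*(r - 2)*(r^2 + 8*r + 16) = (r - 3)*(r - 2)*(r + 4)*(r + 4)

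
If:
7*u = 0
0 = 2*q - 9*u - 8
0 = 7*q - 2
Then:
No Solution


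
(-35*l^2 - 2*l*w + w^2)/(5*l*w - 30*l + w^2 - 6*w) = (-7*l + w)/(w - 6)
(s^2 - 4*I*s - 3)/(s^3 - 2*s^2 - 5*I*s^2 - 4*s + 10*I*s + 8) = (s - 3*I)/(s^2 + s*(-2 - 4*I) + 8*I)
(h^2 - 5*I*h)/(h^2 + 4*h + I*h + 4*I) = h*(h - 5*I)/(h^2 + h*(4 + I) + 4*I)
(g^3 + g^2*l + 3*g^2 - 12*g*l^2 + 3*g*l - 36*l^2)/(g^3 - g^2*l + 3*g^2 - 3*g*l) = (g^2 + g*l - 12*l^2)/(g*(g - l))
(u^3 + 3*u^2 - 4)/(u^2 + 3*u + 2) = (u^2 + u - 2)/(u + 1)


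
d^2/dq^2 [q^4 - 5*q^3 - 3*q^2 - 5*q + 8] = 12*q^2 - 30*q - 6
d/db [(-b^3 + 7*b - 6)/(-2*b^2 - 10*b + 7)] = (2*b^4 + 20*b^3 - 7*b^2 - 24*b - 11)/(4*b^4 + 40*b^3 + 72*b^2 - 140*b + 49)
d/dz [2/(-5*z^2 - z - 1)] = 2*(10*z + 1)/(5*z^2 + z + 1)^2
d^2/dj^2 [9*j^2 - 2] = 18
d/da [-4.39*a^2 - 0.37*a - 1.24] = -8.78*a - 0.37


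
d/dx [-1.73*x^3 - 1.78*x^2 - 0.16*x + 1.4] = -5.19*x^2 - 3.56*x - 0.16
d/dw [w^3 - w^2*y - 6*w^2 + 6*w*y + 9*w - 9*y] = 3*w^2 - 2*w*y - 12*w + 6*y + 9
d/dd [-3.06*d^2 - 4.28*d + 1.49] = -6.12*d - 4.28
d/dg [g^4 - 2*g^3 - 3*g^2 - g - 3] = 4*g^3 - 6*g^2 - 6*g - 1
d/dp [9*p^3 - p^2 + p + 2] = 27*p^2 - 2*p + 1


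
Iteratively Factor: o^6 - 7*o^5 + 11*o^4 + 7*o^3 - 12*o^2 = (o - 1)*(o^5 - 6*o^4 + 5*o^3 + 12*o^2) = o*(o - 1)*(o^4 - 6*o^3 + 5*o^2 + 12*o) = o^2*(o - 1)*(o^3 - 6*o^2 + 5*o + 12) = o^2*(o - 1)*(o + 1)*(o^2 - 7*o + 12) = o^2*(o - 3)*(o - 1)*(o + 1)*(o - 4)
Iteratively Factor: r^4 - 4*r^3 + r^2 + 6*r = (r - 3)*(r^3 - r^2 - 2*r) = (r - 3)*(r + 1)*(r^2 - 2*r) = (r - 3)*(r - 2)*(r + 1)*(r)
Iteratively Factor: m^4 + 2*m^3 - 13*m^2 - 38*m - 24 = (m + 3)*(m^3 - m^2 - 10*m - 8) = (m - 4)*(m + 3)*(m^2 + 3*m + 2) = (m - 4)*(m + 1)*(m + 3)*(m + 2)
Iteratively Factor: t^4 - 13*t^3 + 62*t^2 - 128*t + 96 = (t - 4)*(t^3 - 9*t^2 + 26*t - 24) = (t - 4)*(t - 3)*(t^2 - 6*t + 8) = (t - 4)*(t - 3)*(t - 2)*(t - 4)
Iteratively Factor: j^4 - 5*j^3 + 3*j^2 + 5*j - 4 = (j - 4)*(j^3 - j^2 - j + 1) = (j - 4)*(j + 1)*(j^2 - 2*j + 1) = (j - 4)*(j - 1)*(j + 1)*(j - 1)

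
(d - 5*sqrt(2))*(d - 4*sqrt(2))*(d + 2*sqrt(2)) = d^3 - 7*sqrt(2)*d^2 + 4*d + 80*sqrt(2)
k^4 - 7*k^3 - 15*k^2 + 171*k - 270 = (k - 6)*(k - 3)^2*(k + 5)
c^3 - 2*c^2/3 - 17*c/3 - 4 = (c - 3)*(c + 1)*(c + 4/3)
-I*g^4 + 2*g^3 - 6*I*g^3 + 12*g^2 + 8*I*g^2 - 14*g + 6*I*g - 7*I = (g + 7)*(g + I)^2*(-I*g + I)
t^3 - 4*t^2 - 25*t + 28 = (t - 7)*(t - 1)*(t + 4)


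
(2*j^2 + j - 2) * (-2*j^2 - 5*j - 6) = -4*j^4 - 12*j^3 - 13*j^2 + 4*j + 12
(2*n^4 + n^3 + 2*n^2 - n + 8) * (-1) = -2*n^4 - n^3 - 2*n^2 + n - 8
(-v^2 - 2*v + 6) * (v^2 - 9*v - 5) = -v^4 + 7*v^3 + 29*v^2 - 44*v - 30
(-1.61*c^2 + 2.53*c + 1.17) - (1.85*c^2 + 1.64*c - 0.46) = -3.46*c^2 + 0.89*c + 1.63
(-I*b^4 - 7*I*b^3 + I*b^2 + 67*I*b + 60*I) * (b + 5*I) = -I*b^5 + 5*b^4 - 7*I*b^4 + 35*b^3 + I*b^3 - 5*b^2 + 67*I*b^2 - 335*b + 60*I*b - 300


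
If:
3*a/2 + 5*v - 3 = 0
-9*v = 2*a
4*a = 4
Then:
No Solution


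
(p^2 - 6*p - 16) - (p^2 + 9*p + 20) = -15*p - 36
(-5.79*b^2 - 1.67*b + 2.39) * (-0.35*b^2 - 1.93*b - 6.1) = 2.0265*b^4 + 11.7592*b^3 + 37.7056*b^2 + 5.5743*b - 14.579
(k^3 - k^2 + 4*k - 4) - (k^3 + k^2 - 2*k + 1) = -2*k^2 + 6*k - 5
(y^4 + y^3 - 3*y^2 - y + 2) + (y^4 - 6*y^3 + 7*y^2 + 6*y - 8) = 2*y^4 - 5*y^3 + 4*y^2 + 5*y - 6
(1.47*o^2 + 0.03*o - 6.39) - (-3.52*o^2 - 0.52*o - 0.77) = 4.99*o^2 + 0.55*o - 5.62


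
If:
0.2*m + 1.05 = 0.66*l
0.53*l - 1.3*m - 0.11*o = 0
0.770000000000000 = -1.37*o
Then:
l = 1.83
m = 0.79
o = -0.56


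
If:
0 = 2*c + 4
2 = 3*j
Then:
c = -2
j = 2/3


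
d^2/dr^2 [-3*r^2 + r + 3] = -6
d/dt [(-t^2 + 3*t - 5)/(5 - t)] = (t^2 - 10*t + 10)/(t^2 - 10*t + 25)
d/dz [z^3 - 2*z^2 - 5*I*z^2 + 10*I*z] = 3*z^2 - 4*z - 10*I*z + 10*I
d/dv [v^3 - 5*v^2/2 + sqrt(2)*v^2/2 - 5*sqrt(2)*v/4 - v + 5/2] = 3*v^2 - 5*v + sqrt(2)*v - 5*sqrt(2)/4 - 1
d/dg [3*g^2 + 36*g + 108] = 6*g + 36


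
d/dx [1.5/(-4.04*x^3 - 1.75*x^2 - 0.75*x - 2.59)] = (18.18*x^2 + 5.25*x + 1.125)/(4.04*x^3 + 1.75*x^2 + 0.75*x + 2.59)^2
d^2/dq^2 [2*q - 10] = 0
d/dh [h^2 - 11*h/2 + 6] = 2*h - 11/2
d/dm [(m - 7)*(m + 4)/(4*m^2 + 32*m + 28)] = (11*m^2 + 70*m + 203)/(4*(m^4 + 16*m^3 + 78*m^2 + 112*m + 49))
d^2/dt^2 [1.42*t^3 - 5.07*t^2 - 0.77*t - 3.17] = 8.52*t - 10.14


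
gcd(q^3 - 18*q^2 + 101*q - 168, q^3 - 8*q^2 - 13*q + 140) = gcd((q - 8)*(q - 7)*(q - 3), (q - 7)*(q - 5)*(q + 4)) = q - 7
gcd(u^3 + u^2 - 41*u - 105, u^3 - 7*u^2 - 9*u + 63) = u^2 - 4*u - 21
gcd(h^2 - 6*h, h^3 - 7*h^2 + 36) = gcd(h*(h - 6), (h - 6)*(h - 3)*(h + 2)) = h - 6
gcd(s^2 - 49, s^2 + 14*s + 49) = s + 7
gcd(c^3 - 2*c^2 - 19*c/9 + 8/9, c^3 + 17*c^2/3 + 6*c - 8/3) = c - 1/3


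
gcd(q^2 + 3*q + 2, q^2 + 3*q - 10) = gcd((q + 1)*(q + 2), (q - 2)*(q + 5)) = 1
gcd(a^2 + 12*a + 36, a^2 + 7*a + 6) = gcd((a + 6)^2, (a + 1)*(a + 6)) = a + 6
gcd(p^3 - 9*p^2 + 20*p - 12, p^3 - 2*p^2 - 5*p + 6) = p - 1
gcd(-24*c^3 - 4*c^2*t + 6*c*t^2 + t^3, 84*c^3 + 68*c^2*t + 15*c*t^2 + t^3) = 12*c^2 + 8*c*t + t^2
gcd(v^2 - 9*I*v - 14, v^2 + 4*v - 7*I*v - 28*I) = v - 7*I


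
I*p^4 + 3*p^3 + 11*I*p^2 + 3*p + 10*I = (p - 5*I)*(p + I)*(p + 2*I)*(I*p + 1)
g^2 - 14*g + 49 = (g - 7)^2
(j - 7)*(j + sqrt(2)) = j^2 - 7*j + sqrt(2)*j - 7*sqrt(2)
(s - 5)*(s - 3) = s^2 - 8*s + 15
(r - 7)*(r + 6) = r^2 - r - 42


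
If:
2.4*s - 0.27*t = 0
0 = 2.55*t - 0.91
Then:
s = 0.04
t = 0.36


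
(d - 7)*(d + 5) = d^2 - 2*d - 35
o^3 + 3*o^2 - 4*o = o*(o - 1)*(o + 4)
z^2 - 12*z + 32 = (z - 8)*(z - 4)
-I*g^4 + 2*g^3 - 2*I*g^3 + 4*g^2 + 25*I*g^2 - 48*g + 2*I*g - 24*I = (g - 4)*(g + 6)*(g + I)*(-I*g + 1)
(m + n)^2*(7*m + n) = 7*m^3 + 15*m^2*n + 9*m*n^2 + n^3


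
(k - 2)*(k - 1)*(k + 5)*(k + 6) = k^4 + 8*k^3 - k^2 - 68*k + 60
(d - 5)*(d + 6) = d^2 + d - 30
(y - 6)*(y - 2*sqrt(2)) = y^2 - 6*y - 2*sqrt(2)*y + 12*sqrt(2)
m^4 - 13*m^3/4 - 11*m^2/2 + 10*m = m*(m - 4)*(m - 5/4)*(m + 2)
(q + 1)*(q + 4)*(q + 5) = q^3 + 10*q^2 + 29*q + 20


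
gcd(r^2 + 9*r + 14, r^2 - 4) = r + 2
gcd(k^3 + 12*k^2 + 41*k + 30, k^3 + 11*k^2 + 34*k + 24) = k^2 + 7*k + 6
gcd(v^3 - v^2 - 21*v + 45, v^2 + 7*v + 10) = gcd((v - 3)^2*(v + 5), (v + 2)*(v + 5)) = v + 5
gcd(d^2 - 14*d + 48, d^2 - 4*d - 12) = d - 6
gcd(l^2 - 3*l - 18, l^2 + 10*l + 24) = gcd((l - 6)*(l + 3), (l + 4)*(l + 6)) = 1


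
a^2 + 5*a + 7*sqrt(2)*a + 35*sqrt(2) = (a + 5)*(a + 7*sqrt(2))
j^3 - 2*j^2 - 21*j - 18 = (j - 6)*(j + 1)*(j + 3)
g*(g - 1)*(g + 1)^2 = g^4 + g^3 - g^2 - g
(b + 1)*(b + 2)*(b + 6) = b^3 + 9*b^2 + 20*b + 12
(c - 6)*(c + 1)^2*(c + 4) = c^4 - 27*c^2 - 50*c - 24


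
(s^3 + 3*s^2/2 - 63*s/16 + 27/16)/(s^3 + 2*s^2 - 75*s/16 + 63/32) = 2*(s + 3)/(2*s + 7)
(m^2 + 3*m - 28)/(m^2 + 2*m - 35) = (m - 4)/(m - 5)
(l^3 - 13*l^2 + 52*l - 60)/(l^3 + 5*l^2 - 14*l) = (l^2 - 11*l + 30)/(l*(l + 7))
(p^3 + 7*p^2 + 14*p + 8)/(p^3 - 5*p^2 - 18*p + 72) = (p^2 + 3*p + 2)/(p^2 - 9*p + 18)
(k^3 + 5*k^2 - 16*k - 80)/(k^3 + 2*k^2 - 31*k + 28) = (k^2 + 9*k + 20)/(k^2 + 6*k - 7)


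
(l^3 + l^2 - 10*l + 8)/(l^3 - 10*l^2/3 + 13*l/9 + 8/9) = 9*(l^2 + 2*l - 8)/(9*l^2 - 21*l - 8)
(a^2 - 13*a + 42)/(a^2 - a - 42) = (a - 6)/(a + 6)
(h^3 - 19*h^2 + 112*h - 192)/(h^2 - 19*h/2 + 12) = 2*(h^2 - 11*h + 24)/(2*h - 3)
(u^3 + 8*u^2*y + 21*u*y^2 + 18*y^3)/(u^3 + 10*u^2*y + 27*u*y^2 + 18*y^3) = (u^2 + 5*u*y + 6*y^2)/(u^2 + 7*u*y + 6*y^2)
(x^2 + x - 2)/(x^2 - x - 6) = (x - 1)/(x - 3)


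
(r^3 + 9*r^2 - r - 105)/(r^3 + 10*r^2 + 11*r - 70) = (r - 3)/(r - 2)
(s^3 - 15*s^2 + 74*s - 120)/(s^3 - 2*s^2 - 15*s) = (s^2 - 10*s + 24)/(s*(s + 3))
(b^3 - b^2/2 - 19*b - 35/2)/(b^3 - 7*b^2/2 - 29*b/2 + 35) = (b + 1)/(b - 2)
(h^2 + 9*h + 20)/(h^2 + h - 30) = (h^2 + 9*h + 20)/(h^2 + h - 30)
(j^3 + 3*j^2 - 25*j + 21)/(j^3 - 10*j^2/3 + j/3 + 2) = 3*(j + 7)/(3*j + 2)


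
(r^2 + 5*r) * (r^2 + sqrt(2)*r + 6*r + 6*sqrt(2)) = r^4 + sqrt(2)*r^3 + 11*r^3 + 11*sqrt(2)*r^2 + 30*r^2 + 30*sqrt(2)*r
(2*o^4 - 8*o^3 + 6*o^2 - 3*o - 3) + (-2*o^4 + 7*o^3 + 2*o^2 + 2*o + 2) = -o^3 + 8*o^2 - o - 1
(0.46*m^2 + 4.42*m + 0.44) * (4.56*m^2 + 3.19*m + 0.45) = 2.0976*m^4 + 21.6226*m^3 + 16.3132*m^2 + 3.3926*m + 0.198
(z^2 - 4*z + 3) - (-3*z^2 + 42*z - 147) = 4*z^2 - 46*z + 150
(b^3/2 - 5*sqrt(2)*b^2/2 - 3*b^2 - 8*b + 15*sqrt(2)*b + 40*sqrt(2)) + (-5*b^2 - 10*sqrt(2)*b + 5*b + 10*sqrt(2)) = b^3/2 - 8*b^2 - 5*sqrt(2)*b^2/2 - 3*b + 5*sqrt(2)*b + 50*sqrt(2)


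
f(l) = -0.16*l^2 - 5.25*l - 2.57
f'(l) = -0.32*l - 5.25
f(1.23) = -9.27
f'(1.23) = -5.64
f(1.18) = -8.99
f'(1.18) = -5.63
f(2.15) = -14.60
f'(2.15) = -5.94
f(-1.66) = 5.70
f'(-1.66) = -4.72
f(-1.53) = 5.09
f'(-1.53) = -4.76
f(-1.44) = 4.66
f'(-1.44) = -4.79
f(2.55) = -17.00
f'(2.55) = -6.07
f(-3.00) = 11.74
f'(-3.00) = -4.29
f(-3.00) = 11.74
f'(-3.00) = -4.29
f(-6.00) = 23.17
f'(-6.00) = -3.33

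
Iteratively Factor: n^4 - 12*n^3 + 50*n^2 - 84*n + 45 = (n - 5)*(n^3 - 7*n^2 + 15*n - 9) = (n - 5)*(n - 3)*(n^2 - 4*n + 3) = (n - 5)*(n - 3)^2*(n - 1)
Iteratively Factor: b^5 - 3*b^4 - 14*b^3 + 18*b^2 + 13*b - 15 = (b + 1)*(b^4 - 4*b^3 - 10*b^2 + 28*b - 15) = (b - 1)*(b + 1)*(b^3 - 3*b^2 - 13*b + 15) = (b - 5)*(b - 1)*(b + 1)*(b^2 + 2*b - 3) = (b - 5)*(b - 1)*(b + 1)*(b + 3)*(b - 1)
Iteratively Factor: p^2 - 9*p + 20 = (p - 5)*(p - 4)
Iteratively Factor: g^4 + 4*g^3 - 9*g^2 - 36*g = (g + 3)*(g^3 + g^2 - 12*g) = g*(g + 3)*(g^2 + g - 12) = g*(g + 3)*(g + 4)*(g - 3)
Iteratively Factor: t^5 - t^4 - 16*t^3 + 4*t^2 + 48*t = (t + 3)*(t^4 - 4*t^3 - 4*t^2 + 16*t) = t*(t + 3)*(t^3 - 4*t^2 - 4*t + 16) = t*(t - 2)*(t + 3)*(t^2 - 2*t - 8) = t*(t - 4)*(t - 2)*(t + 3)*(t + 2)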